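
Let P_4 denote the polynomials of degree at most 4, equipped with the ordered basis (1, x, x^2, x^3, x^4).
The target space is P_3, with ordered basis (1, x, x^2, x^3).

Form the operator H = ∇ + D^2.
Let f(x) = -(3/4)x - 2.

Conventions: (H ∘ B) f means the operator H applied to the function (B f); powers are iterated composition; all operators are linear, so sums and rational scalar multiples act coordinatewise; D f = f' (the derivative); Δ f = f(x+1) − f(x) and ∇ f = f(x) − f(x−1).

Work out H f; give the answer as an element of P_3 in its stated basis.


∇ f = -3/4
D f = -3/4
D D f = 0
(∇ + D^2) f = -3/4

the image equals g(x) = -3/4


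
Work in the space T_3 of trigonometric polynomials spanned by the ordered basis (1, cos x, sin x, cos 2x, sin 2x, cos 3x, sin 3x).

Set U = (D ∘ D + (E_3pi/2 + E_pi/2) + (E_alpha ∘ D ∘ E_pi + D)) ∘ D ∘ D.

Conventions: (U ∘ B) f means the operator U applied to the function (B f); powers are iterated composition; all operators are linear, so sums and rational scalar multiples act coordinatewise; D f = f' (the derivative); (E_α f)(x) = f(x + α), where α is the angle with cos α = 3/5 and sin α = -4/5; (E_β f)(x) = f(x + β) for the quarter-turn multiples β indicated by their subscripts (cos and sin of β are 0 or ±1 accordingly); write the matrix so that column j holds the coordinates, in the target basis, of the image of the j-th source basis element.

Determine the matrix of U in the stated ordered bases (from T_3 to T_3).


image of 1: 0
image of cos x: (9/5)cos x + (2/5)sin x
image of sin x: -(2/5)cos x + (9/5)sin x
image of cos 2x: (408/25)cos 2x + (144/25)sin 2x
image of sin 2x: -(144/25)cos 2x + (408/25)sin 2x
image of cos 3x: (11313/125)cos 3x + (6534/125)sin 3x
image of sin 3x: -(6534/125)cos 3x + (11313/125)sin 3x
each image's coordinates form column j of the matrix

the matrix is [[0, 0, 0, 0, 0, 0, 0]; [0, 9/5, -2/5, 0, 0, 0, 0]; [0, 2/5, 9/5, 0, 0, 0, 0]; [0, 0, 0, 408/25, -144/25, 0, 0]; [0, 0, 0, 144/25, 408/25, 0, 0]; [0, 0, 0, 0, 0, 11313/125, -6534/125]; [0, 0, 0, 0, 0, 6534/125, 11313/125]] (rows listed top to bottom)


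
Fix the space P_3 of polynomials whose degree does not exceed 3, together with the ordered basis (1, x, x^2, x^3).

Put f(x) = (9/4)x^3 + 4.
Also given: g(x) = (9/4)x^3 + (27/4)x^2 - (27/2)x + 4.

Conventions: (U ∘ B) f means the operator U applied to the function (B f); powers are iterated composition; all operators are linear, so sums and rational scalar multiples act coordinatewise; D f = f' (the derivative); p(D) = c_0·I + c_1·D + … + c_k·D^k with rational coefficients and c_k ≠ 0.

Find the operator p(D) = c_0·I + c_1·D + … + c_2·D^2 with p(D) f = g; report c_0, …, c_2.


c_0 = 1, c_1 = 1, c_2 = -1

D^0 f = (9/4)x^3 + 4
D^1 f = (27/4)x^2
D^2 f = (27/2)x
matching coefficients of g against c_0 f + c_1 Df + … from the top degree down determines the c_i
solution: c_0 = 1, c_1 = 1, c_2 = -1


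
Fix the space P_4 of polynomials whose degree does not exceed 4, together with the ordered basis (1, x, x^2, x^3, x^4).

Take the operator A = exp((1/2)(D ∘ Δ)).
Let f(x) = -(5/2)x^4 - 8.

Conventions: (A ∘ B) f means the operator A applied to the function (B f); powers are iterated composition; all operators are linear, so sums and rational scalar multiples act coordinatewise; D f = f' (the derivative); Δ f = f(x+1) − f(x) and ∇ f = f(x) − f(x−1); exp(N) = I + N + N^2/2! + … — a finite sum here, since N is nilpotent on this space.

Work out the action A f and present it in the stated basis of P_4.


the image equals g(x) = -(5/2)x^4 - 15x^2 - 15x - 41/2

order-1 term: -15x^2 - 15x - 5
order-2 term: -15/2
the series for exp((1/2)(D ∘ Δ)) f terminates at order 2
exp((1/2)(D ∘ Δ)) f = -(5/2)x^4 - 15x^2 - 15x - 41/2


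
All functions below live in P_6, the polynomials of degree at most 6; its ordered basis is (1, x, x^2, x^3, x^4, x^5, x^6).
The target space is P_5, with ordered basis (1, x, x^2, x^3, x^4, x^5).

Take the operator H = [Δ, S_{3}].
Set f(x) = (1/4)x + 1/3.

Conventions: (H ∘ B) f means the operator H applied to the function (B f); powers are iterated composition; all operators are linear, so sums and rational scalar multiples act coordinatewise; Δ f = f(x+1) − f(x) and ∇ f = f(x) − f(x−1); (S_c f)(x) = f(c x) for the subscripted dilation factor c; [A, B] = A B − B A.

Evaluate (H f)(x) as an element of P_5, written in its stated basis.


S_{3} f = (3/4)x + 1/3
Δ S_{3} f = 3/4
Δ f = 1/4
S_{3} Δ f = 1/4
[Δ, S_{3}] f = 1/2

the result is g(x) = 1/2


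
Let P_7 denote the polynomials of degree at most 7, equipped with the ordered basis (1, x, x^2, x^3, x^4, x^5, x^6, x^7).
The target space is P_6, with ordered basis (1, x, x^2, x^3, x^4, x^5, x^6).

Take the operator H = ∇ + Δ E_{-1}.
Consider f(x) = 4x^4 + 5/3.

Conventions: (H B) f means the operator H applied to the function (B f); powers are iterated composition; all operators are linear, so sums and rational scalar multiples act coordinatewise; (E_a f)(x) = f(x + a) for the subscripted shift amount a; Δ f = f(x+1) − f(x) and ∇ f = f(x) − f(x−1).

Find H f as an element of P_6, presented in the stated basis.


∇ f = 16x^3 - 24x^2 + 16x - 4
E_{-1} f = 4x^4 - 16x^3 + 24x^2 - 16x + 17/3
Δ E_{-1} f = 16x^3 - 24x^2 + 16x - 4
(∇ + Δ E_{-1}) f = 32x^3 - 48x^2 + 32x - 8

g(x) = 32x^3 - 48x^2 + 32x - 8


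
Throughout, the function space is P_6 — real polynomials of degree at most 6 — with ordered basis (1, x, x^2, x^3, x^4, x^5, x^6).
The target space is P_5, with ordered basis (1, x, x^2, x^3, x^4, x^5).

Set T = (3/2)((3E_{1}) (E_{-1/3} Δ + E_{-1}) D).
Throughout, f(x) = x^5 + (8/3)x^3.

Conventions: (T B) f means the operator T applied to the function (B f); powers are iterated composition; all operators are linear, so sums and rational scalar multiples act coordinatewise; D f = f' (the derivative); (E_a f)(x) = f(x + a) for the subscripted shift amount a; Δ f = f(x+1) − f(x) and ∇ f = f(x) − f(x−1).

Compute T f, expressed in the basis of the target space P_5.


D f = 5x^4 + 8x^2
Δ D f = 20x^3 + 30x^2 + 36x + 13
E_{-1/3} Δ D f = 20x^3 + 10x^2 + (68/3)x + 97/27
E_{-1} D f = 5x^4 - 20x^3 + 38x^2 - 36x + 13
(E_{-1/3} Δ + E_{-1}) D f = 5x^4 + 48x^2 - (40/3)x + 448/27
E_{1} (E_{-1/3} Δ + E_{-1}) D f = 5x^4 + 20x^3 + 78x^2 + (308/3)x + 1519/27
(3E_{1}) (E_{-1/3} Δ + E_{-1}) D f = 15x^4 + 60x^3 + 234x^2 + 308x + 1519/9
((3/2)((3E_{1}) (E_{-1/3} Δ + E_{-1}) D)) f = (45/2)x^4 + 90x^3 + 351x^2 + 462x + 1519/6

g(x) = (45/2)x^4 + 90x^3 + 351x^2 + 462x + 1519/6


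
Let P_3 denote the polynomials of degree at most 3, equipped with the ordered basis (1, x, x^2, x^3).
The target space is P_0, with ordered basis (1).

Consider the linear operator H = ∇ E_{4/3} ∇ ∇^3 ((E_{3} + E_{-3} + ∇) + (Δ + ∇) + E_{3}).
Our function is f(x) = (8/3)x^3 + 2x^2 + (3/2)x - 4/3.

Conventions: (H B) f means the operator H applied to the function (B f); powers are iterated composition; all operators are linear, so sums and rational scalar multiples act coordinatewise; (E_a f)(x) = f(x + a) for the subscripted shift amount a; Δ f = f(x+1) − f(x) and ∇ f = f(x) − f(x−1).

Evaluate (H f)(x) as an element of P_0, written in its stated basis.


the image equals g(x) = 0

E_{3} f = (8/3)x^3 + 26x^2 + (171/2)x + 559/6
E_{-3} f = (8/3)x^3 - 22x^2 + (123/2)x - 359/6
∇ f = 8x^2 - 4x + 13/6
(E_{3} + E_{-3} + ∇) f = (16/3)x^3 + 12x^2 + 143x + 71/2
Δ f = 8x^2 + 12x + 37/6
∇ f = 8x^2 - 4x + 13/6
(Δ + ∇) f = 16x^2 + 8x + 25/3
E_{3} f = (8/3)x^3 + 26x^2 + (171/2)x + 559/6
((E_{3} + E_{-3} + ∇) + (Δ + ∇) + E_{3}) f = 8x^3 + 54x^2 + (473/2)x + 137
∇ ((E_{3} + E_{-3} + ∇) + (Δ + ∇) + E_{3}) f = 24x^2 + 84x + 381/2
∇ ∇ ((E_{3} + E_{-3} + ∇) + (Δ + ∇) + E_{3}) f = 48x + 60
∇ ∇ ∇ ((E_{3} + E_{-3} + ∇) + (Δ + ∇) + E_{3}) f = 48
∇ ∇^3 ((E_{3} + E_{-3} + ∇) + (Δ + ∇) + E_{3}) f = 0
E_{4/3} ∇ ∇^3 ((E_{3} + E_{-3} + ∇) + (Δ + ∇) + E_{3}) f = 0
∇ E_{4/3} ∇ ∇^3 ((E_{3} + E_{-3} + ∇) + (Δ + ∇) + E_{3}) f = 0


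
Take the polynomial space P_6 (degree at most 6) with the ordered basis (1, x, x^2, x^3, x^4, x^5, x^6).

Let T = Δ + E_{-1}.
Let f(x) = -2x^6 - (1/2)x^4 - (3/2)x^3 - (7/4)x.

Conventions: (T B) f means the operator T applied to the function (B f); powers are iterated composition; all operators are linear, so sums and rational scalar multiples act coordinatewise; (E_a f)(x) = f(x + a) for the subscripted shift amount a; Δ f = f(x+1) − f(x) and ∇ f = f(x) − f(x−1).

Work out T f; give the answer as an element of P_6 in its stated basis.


the result is g(x) = -2x^6 - (121/2)x^4 - (3/2)x^3 - 66x^2 - (43/4)x - 5

Δ f = -12x^5 - 30x^4 - 42x^3 - (75/2)x^2 - (37/2)x - 23/4
E_{-1} f = -2x^6 + 12x^5 - (61/2)x^4 + (81/2)x^3 - (57/2)x^2 + (31/4)x + 3/4
(Δ + E_{-1}) f = -2x^6 - (121/2)x^4 - (3/2)x^3 - 66x^2 - (43/4)x - 5


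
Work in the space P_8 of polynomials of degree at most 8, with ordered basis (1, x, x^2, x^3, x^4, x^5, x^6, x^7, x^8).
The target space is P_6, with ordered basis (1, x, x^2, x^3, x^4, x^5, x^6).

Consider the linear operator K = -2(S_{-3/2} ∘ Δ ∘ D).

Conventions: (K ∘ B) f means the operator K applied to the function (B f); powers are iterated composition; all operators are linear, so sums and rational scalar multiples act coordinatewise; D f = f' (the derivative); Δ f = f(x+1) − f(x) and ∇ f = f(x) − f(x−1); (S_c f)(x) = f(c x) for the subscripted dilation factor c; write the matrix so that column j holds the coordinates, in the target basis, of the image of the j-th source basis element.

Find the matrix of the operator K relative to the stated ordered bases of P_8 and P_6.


image of 1: 0
image of x: 0
image of x^2: -4
image of x^3: 18x - 6
image of x^4: -54x^2 + 36x - 8
image of x^5: 135x^3 - 135x^2 + 60x - 10
image of x^6: -(1215/4)x^4 + 405x^3 - 270x^2 + 90x - 12
image of x^7: (5103/8)x^5 - (8505/8)x^4 + 945x^3 - (945/2)x^2 + 126x - 14
image of x^8: -(5103/4)x^6 + (5103/2)x^5 - 2835x^4 + 1890x^3 - 756x^2 + 168x - 16
each image's coordinates form column j of the matrix

the matrix is [[0, 0, -4, -6, -8, -10, -12, -14, -16]; [0, 0, 0, 18, 36, 60, 90, 126, 168]; [0, 0, 0, 0, -54, -135, -270, -945/2, -756]; [0, 0, 0, 0, 0, 135, 405, 945, 1890]; [0, 0, 0, 0, 0, 0, -1215/4, -8505/8, -2835]; [0, 0, 0, 0, 0, 0, 0, 5103/8, 5103/2]; [0, 0, 0, 0, 0, 0, 0, 0, -5103/4]] (rows listed top to bottom)


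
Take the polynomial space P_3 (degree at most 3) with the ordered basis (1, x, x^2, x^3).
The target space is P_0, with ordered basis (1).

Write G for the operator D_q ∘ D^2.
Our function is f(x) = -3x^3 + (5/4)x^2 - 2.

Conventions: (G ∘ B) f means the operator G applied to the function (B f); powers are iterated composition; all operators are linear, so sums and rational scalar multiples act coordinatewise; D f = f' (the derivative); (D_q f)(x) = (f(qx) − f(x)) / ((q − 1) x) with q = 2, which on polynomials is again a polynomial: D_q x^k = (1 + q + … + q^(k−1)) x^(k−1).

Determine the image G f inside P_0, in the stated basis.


D f = -9x^2 + (5/2)x
D D f = -18x + 5/2
D_q D^2 f = -18

the image equals g(x) = -18


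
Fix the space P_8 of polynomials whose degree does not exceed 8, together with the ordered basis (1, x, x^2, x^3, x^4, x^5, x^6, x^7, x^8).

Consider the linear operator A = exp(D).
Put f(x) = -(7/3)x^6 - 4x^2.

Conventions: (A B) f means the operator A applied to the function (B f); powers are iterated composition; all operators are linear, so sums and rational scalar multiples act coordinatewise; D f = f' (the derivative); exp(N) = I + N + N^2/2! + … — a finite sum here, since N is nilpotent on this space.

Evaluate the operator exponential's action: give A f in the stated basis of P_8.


the result is g(x) = -(7/3)x^6 - 14x^5 - 35x^4 - (140/3)x^3 - 39x^2 - 22x - 19/3

order-1 term: -14x^5 - 8x
order-2 term: -35x^4 - 4
order-3 term: -(140/3)x^3
order-4 term: -35x^2
order-5 term: -14x
order-6 term: -7/3
the series for exp(D) f terminates at order 6
exp(D) f = -(7/3)x^6 - 14x^5 - 35x^4 - (140/3)x^3 - 39x^2 - 22x - 19/3


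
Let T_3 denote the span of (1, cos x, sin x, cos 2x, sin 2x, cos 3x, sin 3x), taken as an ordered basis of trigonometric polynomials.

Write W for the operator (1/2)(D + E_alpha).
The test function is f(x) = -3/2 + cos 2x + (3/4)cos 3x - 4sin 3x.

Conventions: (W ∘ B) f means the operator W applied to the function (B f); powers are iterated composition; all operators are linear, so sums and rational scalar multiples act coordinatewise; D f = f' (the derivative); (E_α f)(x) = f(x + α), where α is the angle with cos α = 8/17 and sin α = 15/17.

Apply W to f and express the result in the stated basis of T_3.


g(x) = -3/4 - (161/578)cos 2x - (409/289)sin 2x - (30321/4913)cos 3x + (8869/9826)sin 3x

D f = -2sin 2x - 12cos 3x - (9/4)sin 3x
E_alpha f = -3/2 - (161/289)cos 2x - (240/289)sin 2x - (1686/4913)cos 3x + (79693/19652)sin 3x
(D + E_alpha) f = -3/2 - (161/289)cos 2x - (818/289)sin 2x - (60642/4913)cos 3x + (8869/4913)sin 3x
((1/2)(D + E_alpha)) f = -3/4 - (161/578)cos 2x - (409/289)sin 2x - (30321/4913)cos 3x + (8869/9826)sin 3x


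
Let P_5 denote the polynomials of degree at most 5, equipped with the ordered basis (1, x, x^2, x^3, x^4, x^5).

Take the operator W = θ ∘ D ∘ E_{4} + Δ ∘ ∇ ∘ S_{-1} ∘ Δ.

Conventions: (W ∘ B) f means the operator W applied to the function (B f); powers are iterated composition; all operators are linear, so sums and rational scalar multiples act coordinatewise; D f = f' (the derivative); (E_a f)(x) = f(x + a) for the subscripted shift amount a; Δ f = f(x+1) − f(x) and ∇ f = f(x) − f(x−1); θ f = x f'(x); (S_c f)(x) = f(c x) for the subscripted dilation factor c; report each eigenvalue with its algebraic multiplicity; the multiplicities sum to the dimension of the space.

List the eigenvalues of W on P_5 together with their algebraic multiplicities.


image of 1: 0
image of x: 0
image of x^2: 2x
image of x^3: 6x^2 + 24x + 6
image of x^4: 12x^3 + 96x^2 + 168x + 12
image of x^5: 20x^4 + 240x^3 + 1020x^2 + 1220x + 30
the matrix is upper triangular; its diagonal is (0, 0, 0, 0, 0, 0)
for a triangular matrix the eigenvalues are the diagonal entries, with algebraic multiplicity their repetition count

λ = 0 (multiplicity 6)


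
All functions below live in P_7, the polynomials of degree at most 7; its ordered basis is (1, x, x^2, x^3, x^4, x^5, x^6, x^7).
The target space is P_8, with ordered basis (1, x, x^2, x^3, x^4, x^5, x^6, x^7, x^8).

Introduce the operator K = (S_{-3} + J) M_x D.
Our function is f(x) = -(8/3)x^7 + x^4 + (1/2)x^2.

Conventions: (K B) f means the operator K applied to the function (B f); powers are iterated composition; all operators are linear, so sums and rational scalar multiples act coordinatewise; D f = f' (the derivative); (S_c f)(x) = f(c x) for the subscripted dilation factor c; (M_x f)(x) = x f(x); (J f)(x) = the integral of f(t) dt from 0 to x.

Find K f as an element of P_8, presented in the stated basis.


D f = -(56/3)x^6 + 4x^3 + x
M_x D f = -(56/3)x^7 + 4x^4 + x^2
S_{-3} (M_x D) f = 40824x^7 + 324x^4 + 9x^2
J (M_x D) f = -(7/3)x^8 + (4/5)x^5 + (1/3)x^3
(S_{-3} + J) (M_x D) f = -(7/3)x^8 + 40824x^7 + (4/5)x^5 + 324x^4 + (1/3)x^3 + 9x^2

the image equals g(x) = -(7/3)x^8 + 40824x^7 + (4/5)x^5 + 324x^4 + (1/3)x^3 + 9x^2


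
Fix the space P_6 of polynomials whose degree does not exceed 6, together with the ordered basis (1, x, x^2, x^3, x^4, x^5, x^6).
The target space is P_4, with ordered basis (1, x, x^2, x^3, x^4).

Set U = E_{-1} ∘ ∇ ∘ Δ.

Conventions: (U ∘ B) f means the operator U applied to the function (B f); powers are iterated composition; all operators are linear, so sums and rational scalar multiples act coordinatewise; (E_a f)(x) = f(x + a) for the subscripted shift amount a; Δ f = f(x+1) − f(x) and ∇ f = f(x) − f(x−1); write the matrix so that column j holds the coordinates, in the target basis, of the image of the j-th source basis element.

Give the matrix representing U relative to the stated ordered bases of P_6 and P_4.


the matrix is [[0, 0, 2, -6, 14, -30, 62]; [0, 0, 0, 6, -24, 70, -180]; [0, 0, 0, 0, 12, -60, 210]; [0, 0, 0, 0, 0, 20, -120]; [0, 0, 0, 0, 0, 0, 30]] (rows listed top to bottom)

image of 1: 0
image of x: 0
image of x^2: 2
image of x^3: 6x - 6
image of x^4: 12x^2 - 24x + 14
image of x^5: 20x^3 - 60x^2 + 70x - 30
image of x^6: 30x^4 - 120x^3 + 210x^2 - 180x + 62
each image's coordinates form column j of the matrix


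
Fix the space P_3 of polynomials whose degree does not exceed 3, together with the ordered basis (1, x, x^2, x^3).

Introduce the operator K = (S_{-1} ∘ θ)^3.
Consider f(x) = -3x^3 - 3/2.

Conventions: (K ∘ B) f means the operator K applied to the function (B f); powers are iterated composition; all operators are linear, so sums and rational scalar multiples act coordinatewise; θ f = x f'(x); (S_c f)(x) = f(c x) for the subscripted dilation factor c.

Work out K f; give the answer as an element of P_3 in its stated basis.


g(x) = 81x^3

θ f = -9x^3
S_{-1} θ f = 9x^3
θ (S_{-1} ∘ θ) f = 27x^3
S_{-1} θ (S_{-1} ∘ θ) f = -27x^3
θ (S_{-1} ∘ θ) (S_{-1} ∘ θ) f = -81x^3
S_{-1} θ (S_{-1} ∘ θ) (S_{-1} ∘ θ) f = 81x^3


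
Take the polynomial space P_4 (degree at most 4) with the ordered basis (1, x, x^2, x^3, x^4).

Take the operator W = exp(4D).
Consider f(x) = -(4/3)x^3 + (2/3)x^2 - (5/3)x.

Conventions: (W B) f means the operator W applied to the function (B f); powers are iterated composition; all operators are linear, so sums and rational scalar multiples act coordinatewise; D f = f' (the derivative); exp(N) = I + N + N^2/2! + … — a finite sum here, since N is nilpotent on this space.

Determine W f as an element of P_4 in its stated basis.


order-1 term: -16x^2 + (16/3)x - 20/3
order-2 term: -64x + 32/3
order-3 term: -256/3
the series for exp(4D) f terminates at order 3
exp(4D) f = -(4/3)x^3 - (46/3)x^2 - (181/3)x - 244/3

g(x) = -(4/3)x^3 - (46/3)x^2 - (181/3)x - 244/3


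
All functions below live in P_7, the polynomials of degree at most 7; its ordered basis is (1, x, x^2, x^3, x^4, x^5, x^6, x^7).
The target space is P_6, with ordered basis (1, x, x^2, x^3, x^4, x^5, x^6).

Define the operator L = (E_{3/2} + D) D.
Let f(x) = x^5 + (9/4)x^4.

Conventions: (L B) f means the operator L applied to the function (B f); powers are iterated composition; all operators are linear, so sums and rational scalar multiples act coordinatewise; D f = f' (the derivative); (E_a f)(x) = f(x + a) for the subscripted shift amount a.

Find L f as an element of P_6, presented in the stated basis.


g(x) = 5x^4 + 59x^3 + 135x^2 + (513/4)x + 891/16

D f = 5x^4 + 9x^3
E_{3/2} D f = 5x^4 + 39x^3 + 108x^2 + (513/4)x + 891/16
D D f = 20x^3 + 27x^2
(E_{3/2} + D) D f = 5x^4 + 59x^3 + 135x^2 + (513/4)x + 891/16


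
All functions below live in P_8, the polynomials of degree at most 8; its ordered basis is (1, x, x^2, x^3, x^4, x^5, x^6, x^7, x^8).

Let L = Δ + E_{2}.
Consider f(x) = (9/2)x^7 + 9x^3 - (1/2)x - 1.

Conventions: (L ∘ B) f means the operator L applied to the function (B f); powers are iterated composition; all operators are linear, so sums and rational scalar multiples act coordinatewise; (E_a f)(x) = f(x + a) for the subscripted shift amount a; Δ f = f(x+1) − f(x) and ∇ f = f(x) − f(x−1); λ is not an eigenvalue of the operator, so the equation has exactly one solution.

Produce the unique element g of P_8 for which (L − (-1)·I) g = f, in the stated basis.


write g with unknown coordinates in the stated basis and equate coefficients in (L − (-1)·I) g = f
solving from the highest basis element down gives g = (9/4)x^7 - (189/8)x^6 + (189/2)x^5 - (2835/16)x^4 + 162x^3 - (729/8)x^2 + (233/4)x - 625/32
check: L g = (9/4)x^7 + (189/8)x^6 - (189/2)x^5 + (2835/16)x^4 - 153x^3 + (729/8)x^2 - (235/4)x + 593/32
so L g − (-1)·g = (9/2)x^7 + 9x^3 - (1/2)x - 1 = f ✓

g(x) = (9/4)x^7 - (189/8)x^6 + (189/2)x^5 - (2835/16)x^4 + 162x^3 - (729/8)x^2 + (233/4)x - 625/32


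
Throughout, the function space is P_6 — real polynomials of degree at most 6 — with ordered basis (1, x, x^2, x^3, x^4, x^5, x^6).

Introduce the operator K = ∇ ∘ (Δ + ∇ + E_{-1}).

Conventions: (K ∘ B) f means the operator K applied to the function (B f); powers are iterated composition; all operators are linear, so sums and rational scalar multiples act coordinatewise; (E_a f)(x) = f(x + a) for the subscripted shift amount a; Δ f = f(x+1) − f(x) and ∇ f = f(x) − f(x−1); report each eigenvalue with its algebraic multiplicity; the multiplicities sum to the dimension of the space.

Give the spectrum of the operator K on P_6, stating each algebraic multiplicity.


image of 1: 0
image of x: 1
image of x^2: 2x + 1
image of x^3: 3x^2 + 3x + 1
image of x^4: 4x^3 + 6x^2 + 4x + 1
image of x^5: 5x^4 + 10x^3 + 10x^2 + 5x + 1
image of x^6: 6x^5 + 15x^4 + 20x^3 + 15x^2 + 6x + 1
the matrix is upper triangular; its diagonal is (0, 0, 0, 0, 0, 0, 0)
for a triangular matrix the eigenvalues are the diagonal entries, with algebraic multiplicity their repetition count

λ = 0 (multiplicity 7)


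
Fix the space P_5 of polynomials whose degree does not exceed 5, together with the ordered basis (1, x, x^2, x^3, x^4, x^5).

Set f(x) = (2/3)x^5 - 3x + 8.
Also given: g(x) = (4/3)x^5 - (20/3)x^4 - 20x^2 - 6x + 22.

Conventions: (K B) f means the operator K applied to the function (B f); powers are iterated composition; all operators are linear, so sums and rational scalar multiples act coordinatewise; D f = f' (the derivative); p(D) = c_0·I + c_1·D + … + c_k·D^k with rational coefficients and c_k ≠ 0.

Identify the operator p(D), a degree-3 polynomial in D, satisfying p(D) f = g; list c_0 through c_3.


p(D) = 2·I − 2·D − (1/2)·D^3, i.e. c_0 = 2, c_1 = -2, c_2 = 0, c_3 = -1/2

D^0 f = (2/3)x^5 - 3x + 8
D^1 f = (10/3)x^4 - 3
D^2 f = (40/3)x^3
D^3 f = 40x^2
matching coefficients of g against c_0 f + c_1 Df + … from the top degree down determines the c_i
solution: c_0 = 2, c_1 = -2, c_2 = 0, c_3 = -1/2


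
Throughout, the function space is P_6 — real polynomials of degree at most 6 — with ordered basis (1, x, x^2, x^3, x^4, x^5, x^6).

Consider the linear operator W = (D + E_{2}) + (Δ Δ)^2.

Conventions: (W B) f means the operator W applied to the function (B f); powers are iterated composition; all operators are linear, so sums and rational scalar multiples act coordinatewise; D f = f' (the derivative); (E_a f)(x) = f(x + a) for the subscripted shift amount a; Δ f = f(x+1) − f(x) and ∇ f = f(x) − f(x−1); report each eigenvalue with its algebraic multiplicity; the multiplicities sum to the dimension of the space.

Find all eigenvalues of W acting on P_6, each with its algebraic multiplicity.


λ = 1 (multiplicity 7)

image of 1: 1
image of x: x + 3
image of x^2: x^2 + 6x + 4
image of x^3: x^3 + 9x^2 + 12x + 8
image of x^4: x^4 + 12x^3 + 24x^2 + 32x + 40
image of x^5: x^5 + 15x^4 + 40x^3 + 80x^2 + 200x + 272
image of x^6: x^6 + 18x^5 + 60x^4 + 160x^3 + 600x^2 + 1632x + 1624
the matrix is upper triangular; its diagonal is (1, 1, 1, 1, 1, 1, 1)
for a triangular matrix the eigenvalues are the diagonal entries, with algebraic multiplicity their repetition count


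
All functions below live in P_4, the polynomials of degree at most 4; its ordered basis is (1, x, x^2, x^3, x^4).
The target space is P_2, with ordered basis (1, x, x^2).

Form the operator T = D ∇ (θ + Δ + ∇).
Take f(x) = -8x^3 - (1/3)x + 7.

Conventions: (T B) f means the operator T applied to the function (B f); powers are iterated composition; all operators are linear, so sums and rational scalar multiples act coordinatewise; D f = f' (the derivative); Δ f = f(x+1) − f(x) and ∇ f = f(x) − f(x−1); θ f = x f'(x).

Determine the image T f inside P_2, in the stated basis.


θ f = -24x^3 - (1/3)x
Δ f = -24x^2 - 24x - 25/3
∇ f = -24x^2 + 24x - 25/3
(θ + Δ + ∇) f = -24x^3 - 48x^2 - (1/3)x - 50/3
∇ (θ + Δ + ∇) f = -72x^2 - 24x + 71/3
D ∇ (θ + Δ + ∇) f = -144x - 24

the image equals g(x) = -144x - 24


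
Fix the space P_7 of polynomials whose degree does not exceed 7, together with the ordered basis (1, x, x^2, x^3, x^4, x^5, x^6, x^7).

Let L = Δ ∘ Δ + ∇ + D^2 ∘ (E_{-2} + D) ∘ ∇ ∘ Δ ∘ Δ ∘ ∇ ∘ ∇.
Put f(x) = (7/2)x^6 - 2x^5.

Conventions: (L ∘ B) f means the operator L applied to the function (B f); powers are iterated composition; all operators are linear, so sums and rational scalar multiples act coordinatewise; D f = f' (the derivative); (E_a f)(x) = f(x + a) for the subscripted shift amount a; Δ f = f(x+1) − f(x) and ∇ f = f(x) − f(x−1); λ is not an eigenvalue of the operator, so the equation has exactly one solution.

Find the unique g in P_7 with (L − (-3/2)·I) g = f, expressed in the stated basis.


write g with unknown coordinates in the stated basis and equate coefficients in (L − (-3/2)·I) g = f
solving from the highest basis element down gives g = (7/3)x^6 - (32/3)x^5 + (110/9)x^4 - (4840/27)x^3 + (13610/27)x^2 - (29876/81)x + 186142/243
check: L g = 14x^5 - (55/3)x^4 + (2420/9)x^3 - (6805/9)x^2 + (14938/27)x - 93071/81
so L g − (-3/2)·g = (7/2)x^6 - 2x^5 = f ✓

the image equals g(x) = (7/3)x^6 - (32/3)x^5 + (110/9)x^4 - (4840/27)x^3 + (13610/27)x^2 - (29876/81)x + 186142/243


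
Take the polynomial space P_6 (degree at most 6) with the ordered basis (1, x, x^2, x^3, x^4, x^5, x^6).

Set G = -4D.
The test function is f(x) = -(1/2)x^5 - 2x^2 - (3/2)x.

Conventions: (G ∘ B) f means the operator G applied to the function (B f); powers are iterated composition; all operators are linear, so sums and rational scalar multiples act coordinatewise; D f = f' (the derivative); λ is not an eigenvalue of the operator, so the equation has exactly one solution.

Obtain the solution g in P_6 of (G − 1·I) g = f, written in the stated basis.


the image equals g(x) = (1/2)x^5 - 10x^4 + 160x^3 - 1918x^2 + (30691/2)x - 61382

write g with unknown coordinates in the stated basis and equate coefficients in (G − 1·I) g = f
solving from the highest basis element down gives g = (1/2)x^5 - 10x^4 + 160x^3 - 1918x^2 + (30691/2)x - 61382
check: G g = -10x^4 + 160x^3 - 1920x^2 + 15344x - 61382
so G g − 1·g = -(1/2)x^5 - 2x^2 - (3/2)x = f ✓


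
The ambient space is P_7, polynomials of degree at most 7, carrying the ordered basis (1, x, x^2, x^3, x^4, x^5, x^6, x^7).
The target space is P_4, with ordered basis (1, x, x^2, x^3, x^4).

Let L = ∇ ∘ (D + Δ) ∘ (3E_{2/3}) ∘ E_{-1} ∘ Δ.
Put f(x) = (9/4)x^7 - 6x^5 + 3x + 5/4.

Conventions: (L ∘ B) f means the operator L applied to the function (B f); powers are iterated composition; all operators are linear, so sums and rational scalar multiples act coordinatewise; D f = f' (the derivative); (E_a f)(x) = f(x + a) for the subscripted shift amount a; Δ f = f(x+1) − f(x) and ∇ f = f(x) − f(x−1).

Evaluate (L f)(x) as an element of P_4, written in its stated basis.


Δ f = (63/4)x^6 + (189/4)x^5 + (195/4)x^4 + (75/4)x^3 - (51/4)x^2 - (57/4)x - 3/4
E_{-1} Δ f = (63/4)x^6 - (189/4)x^5 + (195/4)x^4 - (75/4)x^3 - (51/4)x^2 + (57/4)x - 3/4
E_{2/3} (E_{-1} ∘ Δ) f = (63/4)x^6 + (63/4)x^5 - (15/4)x^4 - (65/12)x^3 - (163/12)x^2 - (151/36)x + 751/324
(3E_{2/3}) (E_{-1} ∘ Δ) f = (189/4)x^6 + (189/4)x^5 - (45/4)x^4 - (65/4)x^3 - (163/4)x^2 - (151/12)x + 751/108
D (3E_{2/3}) (E_{-1} ∘ Δ) f = (567/2)x^5 + (945/4)x^4 - 45x^3 - (195/4)x^2 - (163/2)x - 151/12
Δ (3E_{2/3}) (E_{-1} ∘ Δ) f = (567/2)x^5 + 945x^4 + (2745/2)x^3 + 1065x^2 + (689/2)x + 41/3
(D + Δ) (3E_{2/3}) (E_{-1} ∘ Δ) f = 567x^5 + (4725/4)x^4 + (2655/2)x^3 + (4065/4)x^2 + 263x + 13/12
∇ (D + Δ) (3E_{2/3}) (E_{-1} ∘ Δ) f = 2835x^4 - 945x^3 + 2565x^2 - 60x - 40

the result is g(x) = 2835x^4 - 945x^3 + 2565x^2 - 60x - 40


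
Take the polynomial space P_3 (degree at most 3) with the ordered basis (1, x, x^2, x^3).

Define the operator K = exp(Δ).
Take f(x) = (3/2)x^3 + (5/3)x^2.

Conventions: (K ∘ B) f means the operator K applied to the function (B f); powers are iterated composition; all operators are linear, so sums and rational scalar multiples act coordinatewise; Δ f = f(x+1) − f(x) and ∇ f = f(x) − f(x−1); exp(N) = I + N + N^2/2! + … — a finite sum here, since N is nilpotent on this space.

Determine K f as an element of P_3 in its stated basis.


the image equals g(x) = (3/2)x^3 + (37/6)x^2 + (37/3)x + 65/6

order-1 term: (9/2)x^2 + (47/6)x + 19/6
order-2 term: (9/2)x + 37/6
order-3 term: 3/2
the series for exp(Δ) f terminates at order 3
exp(Δ) f = (3/2)x^3 + (37/6)x^2 + (37/3)x + 65/6


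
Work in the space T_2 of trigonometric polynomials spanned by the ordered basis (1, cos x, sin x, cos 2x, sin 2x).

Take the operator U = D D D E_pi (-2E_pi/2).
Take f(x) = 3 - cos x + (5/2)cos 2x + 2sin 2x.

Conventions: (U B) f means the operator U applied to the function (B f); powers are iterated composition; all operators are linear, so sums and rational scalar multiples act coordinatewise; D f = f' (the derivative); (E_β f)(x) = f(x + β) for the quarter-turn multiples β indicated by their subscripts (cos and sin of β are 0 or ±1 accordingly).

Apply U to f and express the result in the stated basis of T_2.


E_pi/2 f = 3 + sin x - (5/2)cos 2x - 2sin 2x
(-2E_pi/2) f = -6 - 2sin x + 5cos 2x + 4sin 2x
E_pi (-2E_pi/2) f = -6 + 2sin x + 5cos 2x + 4sin 2x
D E_pi (-2E_pi/2) f = 2cos x + 8cos 2x - 10sin 2x
D D E_pi (-2E_pi/2) f = -2sin x - 20cos 2x - 16sin 2x
D (D D E_pi) (-2E_pi/2) f = -2cos x - 32cos 2x + 40sin 2x

the image equals g(x) = -2cos x - 32cos 2x + 40sin 2x


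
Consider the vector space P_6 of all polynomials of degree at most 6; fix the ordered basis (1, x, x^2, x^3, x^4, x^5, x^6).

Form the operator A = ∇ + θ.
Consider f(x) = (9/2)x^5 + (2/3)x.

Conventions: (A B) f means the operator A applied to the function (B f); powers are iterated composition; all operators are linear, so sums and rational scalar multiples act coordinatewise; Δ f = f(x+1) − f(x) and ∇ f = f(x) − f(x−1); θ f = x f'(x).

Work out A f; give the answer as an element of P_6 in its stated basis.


∇ f = (45/2)x^4 - 45x^3 + 45x^2 - (45/2)x + 31/6
θ f = (45/2)x^5 + (2/3)x
(∇ + θ) f = (45/2)x^5 + (45/2)x^4 - 45x^3 + 45x^2 - (131/6)x + 31/6

the result is g(x) = (45/2)x^5 + (45/2)x^4 - 45x^3 + 45x^2 - (131/6)x + 31/6


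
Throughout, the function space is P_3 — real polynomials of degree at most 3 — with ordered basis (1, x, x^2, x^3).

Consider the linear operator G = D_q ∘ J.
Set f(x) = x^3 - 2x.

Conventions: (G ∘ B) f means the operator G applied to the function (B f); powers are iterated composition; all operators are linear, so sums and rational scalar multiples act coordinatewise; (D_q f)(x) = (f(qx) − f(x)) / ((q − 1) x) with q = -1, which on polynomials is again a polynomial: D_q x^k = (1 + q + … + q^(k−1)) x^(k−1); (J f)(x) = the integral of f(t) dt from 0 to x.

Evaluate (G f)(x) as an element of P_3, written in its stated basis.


J f = (1/4)x^4 - x^2
D_q J f = 0

the result is g(x) = 0


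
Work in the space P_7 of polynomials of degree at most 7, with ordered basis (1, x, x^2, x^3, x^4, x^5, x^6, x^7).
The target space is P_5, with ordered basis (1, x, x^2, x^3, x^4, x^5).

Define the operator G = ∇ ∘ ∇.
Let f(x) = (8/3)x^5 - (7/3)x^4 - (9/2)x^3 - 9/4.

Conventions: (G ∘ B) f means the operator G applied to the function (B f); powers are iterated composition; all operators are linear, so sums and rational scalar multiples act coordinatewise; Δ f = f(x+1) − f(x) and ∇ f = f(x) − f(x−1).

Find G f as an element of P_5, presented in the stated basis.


the result is g(x) = (160/3)x^3 - 188x^2 + (647/3)x - 257/3

∇ f = (40/3)x^4 - 36x^3 + (163/6)x^2 - (55/6)x + 1/2
∇ ∇ f = (160/3)x^3 - 188x^2 + (647/3)x - 257/3


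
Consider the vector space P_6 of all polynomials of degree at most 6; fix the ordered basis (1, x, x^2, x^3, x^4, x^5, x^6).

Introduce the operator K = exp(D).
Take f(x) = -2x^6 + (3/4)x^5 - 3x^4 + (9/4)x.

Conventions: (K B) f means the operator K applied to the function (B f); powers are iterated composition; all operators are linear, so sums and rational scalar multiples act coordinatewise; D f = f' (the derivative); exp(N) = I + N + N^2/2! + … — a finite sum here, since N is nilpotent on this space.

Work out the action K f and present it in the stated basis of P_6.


the result is g(x) = -2x^6 - (45/4)x^5 - (117/4)x^4 - (89/2)x^3 - (81/2)x^2 - 18x - 2

order-1 term: -12x^5 + (15/4)x^4 - 12x^3 + 9/4
order-2 term: -30x^4 + (15/2)x^3 - 18x^2
order-3 term: -40x^3 + (15/2)x^2 - 12x
order-4 term: -30x^2 + (15/4)x - 3
order-5 term: -12x + 3/4
order-6 term: -2
the series for exp(D) f terminates at order 6
exp(D) f = -2x^6 - (45/4)x^5 - (117/4)x^4 - (89/2)x^3 - (81/2)x^2 - 18x - 2


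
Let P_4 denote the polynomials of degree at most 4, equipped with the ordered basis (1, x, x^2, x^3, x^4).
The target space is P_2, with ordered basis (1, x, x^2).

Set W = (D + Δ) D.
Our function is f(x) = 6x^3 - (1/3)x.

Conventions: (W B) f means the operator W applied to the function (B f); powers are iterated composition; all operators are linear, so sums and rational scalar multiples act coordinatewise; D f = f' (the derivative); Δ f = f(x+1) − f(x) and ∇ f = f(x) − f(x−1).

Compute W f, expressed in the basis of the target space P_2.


D f = 18x^2 - 1/3
D D f = 36x
Δ D f = 36x + 18
(D + Δ) D f = 72x + 18

the result is g(x) = 72x + 18


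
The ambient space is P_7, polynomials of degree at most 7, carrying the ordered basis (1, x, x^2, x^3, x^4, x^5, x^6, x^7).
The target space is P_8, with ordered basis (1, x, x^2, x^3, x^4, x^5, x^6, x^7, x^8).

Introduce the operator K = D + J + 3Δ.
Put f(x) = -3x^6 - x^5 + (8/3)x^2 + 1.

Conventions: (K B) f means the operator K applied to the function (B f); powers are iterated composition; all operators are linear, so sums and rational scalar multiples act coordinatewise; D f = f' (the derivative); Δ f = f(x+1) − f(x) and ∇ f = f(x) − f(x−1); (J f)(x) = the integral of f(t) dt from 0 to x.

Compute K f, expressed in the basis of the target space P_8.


the result is g(x) = -(3/7)x^7 - (1/6)x^6 - 72x^5 - 155x^4 - (1882/9)x^3 - 165x^2 - (140/3)x - 4

D f = -18x^5 - 5x^4 + (16/3)x
J f = -(3/7)x^7 - (1/6)x^6 + (8/9)x^3 + x
Δ f = -18x^5 - 50x^4 - 70x^3 - 55x^2 - (53/3)x - 4/3
(3Δ) f = -54x^5 - 150x^4 - 210x^3 - 165x^2 - 53x - 4
(D + J + 3Δ) f = -(3/7)x^7 - (1/6)x^6 - 72x^5 - 155x^4 - (1882/9)x^3 - 165x^2 - (140/3)x - 4


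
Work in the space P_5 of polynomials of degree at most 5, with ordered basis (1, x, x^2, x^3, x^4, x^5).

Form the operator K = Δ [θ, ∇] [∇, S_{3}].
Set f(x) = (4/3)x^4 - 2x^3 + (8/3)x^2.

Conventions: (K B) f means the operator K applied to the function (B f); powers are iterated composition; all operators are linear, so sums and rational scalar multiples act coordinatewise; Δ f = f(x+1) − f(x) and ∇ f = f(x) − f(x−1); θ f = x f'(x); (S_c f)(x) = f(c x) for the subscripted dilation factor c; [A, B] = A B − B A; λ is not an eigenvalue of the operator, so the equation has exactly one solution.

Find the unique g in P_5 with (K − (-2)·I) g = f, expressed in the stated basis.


the result is g(x) = (2/3)x^4 - x^3 + (4/3)x^2 + 432x - 558

write g with unknown coordinates in the stated basis and equate coefficients in (K − (-2)·I) g = f
solving from the highest basis element down gives g = (2/3)x^4 - x^3 + (4/3)x^2 + 432x - 558
check: K g = -864x + 1116
so K g − (-2)·g = (4/3)x^4 - 2x^3 + (8/3)x^2 = f ✓


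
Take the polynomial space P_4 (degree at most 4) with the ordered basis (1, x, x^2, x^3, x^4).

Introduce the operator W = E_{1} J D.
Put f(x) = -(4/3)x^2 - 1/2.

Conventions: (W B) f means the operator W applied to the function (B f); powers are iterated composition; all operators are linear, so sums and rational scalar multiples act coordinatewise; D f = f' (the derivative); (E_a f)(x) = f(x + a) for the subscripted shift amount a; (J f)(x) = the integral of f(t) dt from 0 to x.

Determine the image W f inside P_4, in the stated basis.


D f = -(8/3)x
J D f = -(4/3)x^2
E_{1} J D f = -(4/3)x^2 - (8/3)x - 4/3

g(x) = -(4/3)x^2 - (8/3)x - 4/3


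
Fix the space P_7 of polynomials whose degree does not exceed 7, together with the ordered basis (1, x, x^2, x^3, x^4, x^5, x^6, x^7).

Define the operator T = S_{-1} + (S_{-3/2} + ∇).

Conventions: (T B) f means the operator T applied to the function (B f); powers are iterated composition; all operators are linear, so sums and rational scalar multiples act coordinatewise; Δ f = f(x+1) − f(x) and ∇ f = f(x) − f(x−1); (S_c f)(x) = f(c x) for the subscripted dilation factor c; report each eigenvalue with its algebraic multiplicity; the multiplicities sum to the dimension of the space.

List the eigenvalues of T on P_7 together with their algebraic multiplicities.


λ = -2315/128 (multiplicity 1), λ = -275/32 (multiplicity 1), λ = -35/8 (multiplicity 1), λ = -5/2 (multiplicity 1), λ = 2 (multiplicity 1), λ = 13/4 (multiplicity 1), λ = 97/16 (multiplicity 1), λ = 793/64 (multiplicity 1)

image of 1: 2
image of x: -(5/2)x + 1
image of x^2: (13/4)x^2 + 2x - 1
image of x^3: -(35/8)x^3 + 3x^2 - 3x + 1
image of x^4: (97/16)x^4 + 4x^3 - 6x^2 + 4x - 1
image of x^5: -(275/32)x^5 + 5x^4 - 10x^3 + 10x^2 - 5x + 1
image of x^6: (793/64)x^6 + 6x^5 - 15x^4 + 20x^3 - 15x^2 + 6x - 1
image of x^7: -(2315/128)x^7 + 7x^6 - 21x^5 + 35x^4 - 35x^3 + 21x^2 - 7x + 1
the matrix is upper triangular; its diagonal is (2, -5/2, 13/4, -35/8, 97/16, -275/32, 793/64, -2315/128)
for a triangular matrix the eigenvalues are the diagonal entries, with algebraic multiplicity their repetition count


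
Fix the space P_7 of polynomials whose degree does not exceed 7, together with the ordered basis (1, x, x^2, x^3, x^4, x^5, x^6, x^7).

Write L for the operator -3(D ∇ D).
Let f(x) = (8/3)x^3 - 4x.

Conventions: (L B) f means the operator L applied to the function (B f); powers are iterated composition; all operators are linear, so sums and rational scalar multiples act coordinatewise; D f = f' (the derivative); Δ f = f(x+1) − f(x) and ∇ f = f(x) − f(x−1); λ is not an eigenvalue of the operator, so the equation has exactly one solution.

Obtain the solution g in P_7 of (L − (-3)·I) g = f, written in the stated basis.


write g with unknown coordinates in the stated basis and equate coefficients in (L − (-3)·I) g = f
solving from the highest basis element down gives g = (8/9)x^3 - (4/3)x + 16/3
check: L g = -16
so L g − (-3)·g = (8/3)x^3 - 4x = f ✓

the result is g(x) = (8/9)x^3 - (4/3)x + 16/3


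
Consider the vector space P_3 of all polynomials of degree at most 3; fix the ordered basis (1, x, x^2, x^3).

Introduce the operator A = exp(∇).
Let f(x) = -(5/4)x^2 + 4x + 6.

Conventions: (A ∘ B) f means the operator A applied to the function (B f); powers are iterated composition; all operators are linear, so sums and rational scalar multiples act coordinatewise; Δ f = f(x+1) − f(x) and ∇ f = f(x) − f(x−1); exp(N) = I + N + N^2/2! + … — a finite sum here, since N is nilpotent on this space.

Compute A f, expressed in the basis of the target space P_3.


order-1 term: -(5/2)x + 21/4
order-2 term: -5/4
the series for exp(∇) f terminates at order 2
exp(∇) f = -(5/4)x^2 + (3/2)x + 10

the image equals g(x) = -(5/4)x^2 + (3/2)x + 10


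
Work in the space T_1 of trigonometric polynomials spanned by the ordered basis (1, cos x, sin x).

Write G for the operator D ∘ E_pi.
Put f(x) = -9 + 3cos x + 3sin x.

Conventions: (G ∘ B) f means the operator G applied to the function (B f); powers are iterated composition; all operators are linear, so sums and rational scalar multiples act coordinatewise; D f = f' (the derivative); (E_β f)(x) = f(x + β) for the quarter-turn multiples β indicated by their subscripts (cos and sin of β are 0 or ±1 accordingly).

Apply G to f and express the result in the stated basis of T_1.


E_pi f = -9 - 3cos x - 3sin x
D E_pi f = -3cos x + 3sin x

the result is g(x) = -3cos x + 3sin x
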